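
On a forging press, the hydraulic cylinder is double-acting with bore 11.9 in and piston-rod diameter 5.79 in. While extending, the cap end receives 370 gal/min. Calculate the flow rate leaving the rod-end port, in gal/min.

Cap-side area A_cap = π/4 × (11.9 in)² = 111.2 in^2
Rod-side annular area A_ann = π/4 × (11.9² − 5.79²) = 84.89 in^2
Piston speed v = Q_in/A_cap; rod-end outflow Q_out = v × A_ann = Q_in × A_ann/A_cap.

Q_out ≈ 282 gal/min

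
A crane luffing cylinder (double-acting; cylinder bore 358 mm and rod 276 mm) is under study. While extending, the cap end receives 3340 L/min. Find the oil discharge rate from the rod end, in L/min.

Q_out ≈ 1350 L/min

Cap-side area A_cap = π/4 × (358 mm)² = 1.007e5 mm^2
Rod-side annular area A_ann = π/4 × (358² − 276²) = 40830 mm^2
Piston speed v = Q_in/A_cap; rod-end outflow Q_out = v × A_ann = Q_in × A_ann/A_cap.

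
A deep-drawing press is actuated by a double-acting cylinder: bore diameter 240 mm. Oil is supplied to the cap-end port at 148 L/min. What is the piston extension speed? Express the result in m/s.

Cap-side area A_cap = π/4 × (240 mm)² = 45240 mm^2
v = Q / A

v ≈ 0.0545 m/s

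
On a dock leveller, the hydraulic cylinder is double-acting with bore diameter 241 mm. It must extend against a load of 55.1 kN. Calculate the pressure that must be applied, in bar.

P ≈ 12.1 bar

Cap-side area A_cap = π/4 × (241 mm)² = 45620 mm^2
P = F / A = 55.1 kN / A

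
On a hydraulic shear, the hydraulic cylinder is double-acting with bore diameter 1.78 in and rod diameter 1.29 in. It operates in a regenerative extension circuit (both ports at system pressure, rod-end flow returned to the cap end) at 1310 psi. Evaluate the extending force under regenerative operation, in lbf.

With equal pressure on both faces, forces on the annular region cancel; the net push is pressure × rod cross-section.
Rod cross-section A_rod = π/4 × (1.29 in)² = 1.307 in^2
F = P × A_rod

F ≈ 1710 lbf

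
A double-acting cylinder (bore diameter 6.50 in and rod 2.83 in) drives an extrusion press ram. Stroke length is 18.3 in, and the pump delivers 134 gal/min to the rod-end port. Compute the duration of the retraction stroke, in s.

Rod-side annular area A_ann = π/4 × (6.50² − 2.83²) = 26.89 in^2
Swept volume V = A × L; t = V / Q = A·L / Q

t ≈ 0.954 s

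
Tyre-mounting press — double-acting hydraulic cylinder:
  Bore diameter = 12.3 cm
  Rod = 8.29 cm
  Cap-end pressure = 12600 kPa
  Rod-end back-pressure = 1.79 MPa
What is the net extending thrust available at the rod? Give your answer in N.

Cap-side area A_cap = π/4 × (12.3 cm)² = 118.8 cm^2
Rod-side annular area A_ann = π/4 × (12.3² − 8.29²) = 64.85 cm^2
Net thrust = P_cap·A_cap − P_rod·A_ann = 1.497e5 N − 11610 N

F ≈ 1.38e5 N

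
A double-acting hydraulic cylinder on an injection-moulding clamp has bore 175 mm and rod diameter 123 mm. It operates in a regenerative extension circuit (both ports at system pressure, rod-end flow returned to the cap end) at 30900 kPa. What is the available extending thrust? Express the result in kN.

F ≈ 367 kN

With equal pressure on both faces, forces on the annular region cancel; the net push is pressure × rod cross-section.
Rod cross-section A_rod = π/4 × (123 mm)² = 11880 mm^2
F = P × A_rod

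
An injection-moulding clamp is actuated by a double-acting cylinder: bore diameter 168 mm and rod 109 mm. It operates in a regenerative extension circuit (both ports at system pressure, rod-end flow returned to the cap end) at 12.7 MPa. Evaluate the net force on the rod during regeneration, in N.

F ≈ 1.19e5 N

With equal pressure on both faces, forces on the annular region cancel; the net push is pressure × rod cross-section.
Rod cross-section A_rod = π/4 × (109 mm)² = 9331 mm^2
F = P × A_rod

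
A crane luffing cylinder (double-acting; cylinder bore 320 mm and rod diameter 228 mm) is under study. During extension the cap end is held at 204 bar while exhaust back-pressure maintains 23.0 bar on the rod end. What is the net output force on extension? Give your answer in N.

Cap-side area A_cap = π/4 × (320 mm)² = 80420 mm^2
Rod-side annular area A_ann = π/4 × (320² − 228²) = 39600 mm^2
Net thrust = P_cap·A_cap − P_rod·A_ann = 1.641e6 N − 91070 N

F ≈ 1.55e6 N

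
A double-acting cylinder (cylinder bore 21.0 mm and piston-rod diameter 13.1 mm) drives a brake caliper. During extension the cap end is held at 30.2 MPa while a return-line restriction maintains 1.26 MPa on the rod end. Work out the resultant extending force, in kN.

Cap-side area A_cap = π/4 × (21.0 mm)² = 346.4 mm^2
Rod-side annular area A_ann = π/4 × (21.0² − 13.1²) = 211.6 mm^2
Net thrust = P_cap·A_cap − P_rod·A_ann = 10.46 kN − 0.2666 kN

F ≈ 10.2 kN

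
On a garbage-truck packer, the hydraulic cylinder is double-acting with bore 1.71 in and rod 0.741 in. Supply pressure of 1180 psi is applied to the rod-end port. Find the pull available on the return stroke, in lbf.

F ≈ 2200 lbf

Rod-side annular area A_ann = π/4 × (1.71² − 0.741²) = 1.865 in^2
On retraction the pressure acts on the annular area (bore minus rod).
F = P × A_ann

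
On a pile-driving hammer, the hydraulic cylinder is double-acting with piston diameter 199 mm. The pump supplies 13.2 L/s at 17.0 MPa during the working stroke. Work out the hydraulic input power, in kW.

W ≈ 224 kW

Hydraulic power = P × Q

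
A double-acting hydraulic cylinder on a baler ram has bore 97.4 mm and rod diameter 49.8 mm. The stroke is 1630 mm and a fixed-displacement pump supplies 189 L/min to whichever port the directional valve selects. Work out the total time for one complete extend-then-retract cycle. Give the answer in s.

Cap-side area A_cap = π/4 × (97.4 mm)² = 7451 mm^2
Rod-side annular area A_ann = π/4 × (97.4² − 49.8²) = 5503 mm^2
t_ext = A_cap·L/Q = 3.856 s
t_ret = A_ann·L/Q = 2.848 s
t_cycle = t_ext + t_ret

t ≈ 6.70 s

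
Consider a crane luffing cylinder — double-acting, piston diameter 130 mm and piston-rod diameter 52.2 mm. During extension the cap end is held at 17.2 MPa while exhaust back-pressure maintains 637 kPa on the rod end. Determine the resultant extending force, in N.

Cap-side area A_cap = π/4 × (130 mm)² = 13270 mm^2
Rod-side annular area A_ann = π/4 × (130² − 52.2²) = 11130 mm^2
Net thrust = P_cap·A_cap − P_rod·A_ann = 2.283e5 N − 7092 N

F ≈ 2.21e5 N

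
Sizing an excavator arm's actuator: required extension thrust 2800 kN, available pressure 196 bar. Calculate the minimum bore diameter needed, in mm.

Extension force acts on the full piston face: F = P × (π/4)D².
D = √(4F / (πP)) = √(4 × 2800 kN / (π × 196 bar))

D ≈ 426 mm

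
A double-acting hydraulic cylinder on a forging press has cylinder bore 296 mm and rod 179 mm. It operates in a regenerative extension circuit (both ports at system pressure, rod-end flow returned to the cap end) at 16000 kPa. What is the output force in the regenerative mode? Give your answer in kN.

F ≈ 403 kN

With equal pressure on both faces, forces on the annular region cancel; the net push is pressure × rod cross-section.
Rod cross-section A_rod = π/4 × (179 mm)² = 25160 mm^2
F = P × A_rod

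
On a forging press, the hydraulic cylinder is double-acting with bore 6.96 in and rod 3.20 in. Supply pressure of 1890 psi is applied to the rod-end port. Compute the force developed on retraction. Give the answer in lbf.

Rod-side annular area A_ann = π/4 × (6.96² − 3.20²) = 30.00 in^2
On retraction the pressure acts on the annular area (bore minus rod).
F = P × A_ann

F ≈ 56700 lbf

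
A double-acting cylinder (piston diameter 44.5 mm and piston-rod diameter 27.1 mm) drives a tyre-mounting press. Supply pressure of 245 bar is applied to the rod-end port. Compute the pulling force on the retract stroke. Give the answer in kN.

F ≈ 24.0 kN

Rod-side annular area A_ann = π/4 × (44.5² − 27.1²) = 978.5 mm^2
On retraction the pressure acts on the annular area (bore minus rod).
F = P × A_ann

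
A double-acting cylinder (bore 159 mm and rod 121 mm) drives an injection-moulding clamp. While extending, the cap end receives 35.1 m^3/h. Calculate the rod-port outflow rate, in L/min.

Cap-side area A_cap = π/4 × (159 mm)² = 19860 mm^2
Rod-side annular area A_ann = π/4 × (159² − 121²) = 8357 mm^2
Piston speed v = Q_in/A_cap; rod-end outflow Q_out = v × A_ann = Q_in × A_ann/A_cap.

Q_out ≈ 246 L/min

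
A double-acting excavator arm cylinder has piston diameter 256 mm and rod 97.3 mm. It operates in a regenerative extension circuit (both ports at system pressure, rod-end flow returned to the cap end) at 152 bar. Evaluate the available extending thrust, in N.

F ≈ 1.13e5 N

With equal pressure on both faces, forces on the annular region cancel; the net push is pressure × rod cross-section.
Rod cross-section A_rod = π/4 × (97.3 mm)² = 7436 mm^2
F = P × A_rod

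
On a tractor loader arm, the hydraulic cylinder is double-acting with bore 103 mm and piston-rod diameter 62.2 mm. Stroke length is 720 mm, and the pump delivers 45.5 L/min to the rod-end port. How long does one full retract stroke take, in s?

t ≈ 5.03 s

Rod-side annular area A_ann = π/4 × (103² − 62.2²) = 5294 mm^2
Swept volume V = A × L; t = V / Q = A·L / Q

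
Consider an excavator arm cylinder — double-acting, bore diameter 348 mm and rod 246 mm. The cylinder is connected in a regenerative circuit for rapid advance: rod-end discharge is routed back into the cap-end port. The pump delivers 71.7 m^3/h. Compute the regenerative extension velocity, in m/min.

In regeneration the rod-end outflow joins the pump flow into the cap end, so the net volume the pump must supply per unit advance equals the rod cross-section area.
Rod cross-section A_rod = π/4 × (246 mm)² = 47530 mm^2
v = Q_pump / A_rod

v ≈ 25.1 m/min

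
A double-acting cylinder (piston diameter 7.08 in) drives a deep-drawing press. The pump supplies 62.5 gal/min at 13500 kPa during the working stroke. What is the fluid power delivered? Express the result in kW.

W ≈ 53.2 kW

Hydraulic power = P × Q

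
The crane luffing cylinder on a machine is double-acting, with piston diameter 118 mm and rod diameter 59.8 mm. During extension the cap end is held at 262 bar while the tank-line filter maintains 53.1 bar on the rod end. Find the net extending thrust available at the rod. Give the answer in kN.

Cap-side area A_cap = π/4 × (118 mm)² = 10940 mm^2
Rod-side annular area A_ann = π/4 × (118² − 59.8²) = 8127 mm^2
Net thrust = P_cap·A_cap − P_rod·A_ann = 286.5 kN − 43.16 kN

F ≈ 243 kN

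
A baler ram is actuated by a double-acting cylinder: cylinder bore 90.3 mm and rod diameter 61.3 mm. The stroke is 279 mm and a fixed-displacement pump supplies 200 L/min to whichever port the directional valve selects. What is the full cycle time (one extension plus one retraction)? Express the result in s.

t ≈ 0.825 s

Cap-side area A_cap = π/4 × (90.3 mm)² = 6404 mm^2
Rod-side annular area A_ann = π/4 × (90.3² − 61.3²) = 3453 mm^2
t_ext = A_cap·L/Q = 0.5360 s
t_ret = A_ann·L/Q = 0.2890 s
t_cycle = t_ext + t_ret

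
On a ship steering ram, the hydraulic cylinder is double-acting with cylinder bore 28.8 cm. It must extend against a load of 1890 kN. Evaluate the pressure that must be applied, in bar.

P ≈ 290 bar

Cap-side area A_cap = π/4 × (28.8 cm)² = 651.4 cm^2
P = F / A = 1890 kN / A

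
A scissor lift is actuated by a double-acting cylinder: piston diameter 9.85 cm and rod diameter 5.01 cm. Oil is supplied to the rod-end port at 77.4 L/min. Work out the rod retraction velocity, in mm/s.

Rod-side annular area A_ann = π/4 × (9.85² − 5.01²) = 56.49 cm^2
Flow into the rod-end port fills the annular volume.
v = Q / A

v ≈ 228 mm/s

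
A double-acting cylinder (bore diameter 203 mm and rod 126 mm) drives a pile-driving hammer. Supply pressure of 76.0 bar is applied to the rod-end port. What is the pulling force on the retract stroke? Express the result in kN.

Rod-side annular area A_ann = π/4 × (203² − 126²) = 19900 mm^2
On retraction the pressure acts on the annular area (bore minus rod).
F = P × A_ann

F ≈ 151 kN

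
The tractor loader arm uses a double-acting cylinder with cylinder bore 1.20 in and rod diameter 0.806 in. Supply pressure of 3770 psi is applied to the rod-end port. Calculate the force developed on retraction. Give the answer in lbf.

Rod-side annular area A_ann = π/4 × (1.20² − 0.806²) = 0.6208 in^2
On retraction the pressure acts on the annular area (bore minus rod).
F = P × A_ann

F ≈ 2340 lbf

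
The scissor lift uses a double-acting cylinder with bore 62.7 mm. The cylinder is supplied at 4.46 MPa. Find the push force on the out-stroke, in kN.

Cap-side area A_cap = π/4 × (62.7 mm)² = 3088 mm^2
F = P × A_cap = 4.46 MPa × A_cap

F ≈ 13.8 kN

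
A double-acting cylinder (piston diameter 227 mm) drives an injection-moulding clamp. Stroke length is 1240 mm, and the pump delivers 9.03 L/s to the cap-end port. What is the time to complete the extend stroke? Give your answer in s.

Cap-side area A_cap = π/4 × (227 mm)² = 40470 mm^2
Swept volume V = A × L; t = V / Q = A·L / Q

t ≈ 5.56 s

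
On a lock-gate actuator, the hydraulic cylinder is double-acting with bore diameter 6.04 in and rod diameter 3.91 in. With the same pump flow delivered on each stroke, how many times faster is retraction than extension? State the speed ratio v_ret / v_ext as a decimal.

Cap-side area A_cap = π/4 × (6.04 in)² = 28.65 in^2
Rod-side annular area A_ann = π/4 × (6.04² − 3.91²) = 16.65 in^2
For equal Q, v ∝ 1/A, so v_ret/v_ext = A_cap/A_ann.

v_ret/v_ext ≈ 1.72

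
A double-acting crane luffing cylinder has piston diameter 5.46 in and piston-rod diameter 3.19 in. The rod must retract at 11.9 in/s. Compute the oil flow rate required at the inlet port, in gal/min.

Rod-side annular area A_ann = π/4 × (5.46² − 3.19²) = 15.42 in^2
Q = A × v

Q ≈ 47.7 gal/min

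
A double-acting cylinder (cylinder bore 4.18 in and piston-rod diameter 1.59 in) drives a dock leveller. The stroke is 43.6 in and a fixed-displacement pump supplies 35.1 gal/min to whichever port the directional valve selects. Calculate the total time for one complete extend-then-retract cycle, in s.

Cap-side area A_cap = π/4 × (4.18 in)² = 13.72 in^2
Rod-side annular area A_ann = π/4 × (4.18² − 1.59²) = 11.74 in^2
t_ext = A_cap·L/Q = 4.428 s
t_ret = A_ann·L/Q = 3.787 s
t_cycle = t_ext + t_ret

t ≈ 8.21 s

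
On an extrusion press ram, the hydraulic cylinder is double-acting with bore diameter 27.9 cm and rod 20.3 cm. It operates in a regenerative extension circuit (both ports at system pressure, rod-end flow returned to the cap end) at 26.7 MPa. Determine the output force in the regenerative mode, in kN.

With equal pressure on both faces, forces on the annular region cancel; the net push is pressure × rod cross-section.
Rod cross-section A_rod = π/4 × (20.3 cm)² = 323.7 cm^2
F = P × A_rod

F ≈ 864 kN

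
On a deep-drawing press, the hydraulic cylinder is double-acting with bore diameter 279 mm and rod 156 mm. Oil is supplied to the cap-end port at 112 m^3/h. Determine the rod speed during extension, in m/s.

v ≈ 0.509 m/s

Cap-side area A_cap = π/4 × (279 mm)² = 61140 mm^2
v = Q / A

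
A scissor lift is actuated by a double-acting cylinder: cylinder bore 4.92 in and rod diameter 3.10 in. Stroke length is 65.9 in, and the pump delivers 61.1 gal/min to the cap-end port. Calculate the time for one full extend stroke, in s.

t ≈ 5.33 s

Cap-side area A_cap = π/4 × (4.92 in)² = 19.01 in^2
Swept volume V = A × L; t = V / Q = A·L / Q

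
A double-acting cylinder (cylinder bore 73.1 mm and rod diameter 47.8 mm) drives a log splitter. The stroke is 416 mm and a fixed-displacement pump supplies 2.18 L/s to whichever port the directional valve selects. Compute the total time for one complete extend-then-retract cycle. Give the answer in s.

Cap-side area A_cap = π/4 × (73.1 mm)² = 4197 mm^2
Rod-side annular area A_ann = π/4 × (73.1² − 47.8²) = 2402 mm^2
t_ext = A_cap·L/Q = 0.8009 s
t_ret = A_ann·L/Q = 0.4584 s
t_cycle = t_ext + t_ret

t ≈ 1.26 s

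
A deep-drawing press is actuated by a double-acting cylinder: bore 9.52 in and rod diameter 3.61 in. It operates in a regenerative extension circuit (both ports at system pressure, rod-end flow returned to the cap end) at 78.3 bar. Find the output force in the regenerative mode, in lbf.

F ≈ 11600 lbf

With equal pressure on both faces, forces on the annular region cancel; the net push is pressure × rod cross-section.
Rod cross-section A_rod = π/4 × (3.61 in)² = 10.24 in^2
F = P × A_rod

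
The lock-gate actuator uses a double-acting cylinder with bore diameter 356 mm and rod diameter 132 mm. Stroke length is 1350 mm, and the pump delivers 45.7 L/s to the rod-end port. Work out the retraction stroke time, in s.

t ≈ 2.54 s

Rod-side annular area A_ann = π/4 × (356² − 132²) = 85850 mm^2
Swept volume V = A × L; t = V / Q = A·L / Q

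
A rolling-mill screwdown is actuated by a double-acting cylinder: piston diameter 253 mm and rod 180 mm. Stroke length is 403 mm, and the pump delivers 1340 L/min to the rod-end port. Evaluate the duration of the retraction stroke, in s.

Rod-side annular area A_ann = π/4 × (253² − 180²) = 24830 mm^2
Swept volume V = A × L; t = V / Q = A·L / Q

t ≈ 0.448 s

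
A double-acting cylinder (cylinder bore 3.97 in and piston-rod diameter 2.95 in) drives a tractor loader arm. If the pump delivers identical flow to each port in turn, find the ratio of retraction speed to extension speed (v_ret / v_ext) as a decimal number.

Cap-side area A_cap = π/4 × (3.97 in)² = 12.38 in^2
Rod-side annular area A_ann = π/4 × (3.97² − 2.95²) = 5.544 in^2
For equal Q, v ∝ 1/A, so v_ret/v_ext = A_cap/A_ann.

v_ret/v_ext ≈ 2.23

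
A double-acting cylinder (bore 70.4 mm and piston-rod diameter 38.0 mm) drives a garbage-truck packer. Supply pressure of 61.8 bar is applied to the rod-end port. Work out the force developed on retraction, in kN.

Rod-side annular area A_ann = π/4 × (70.4² − 38.0²) = 2758 mm^2
On retraction the pressure acts on the annular area (bore minus rod).
F = P × A_ann

F ≈ 17.0 kN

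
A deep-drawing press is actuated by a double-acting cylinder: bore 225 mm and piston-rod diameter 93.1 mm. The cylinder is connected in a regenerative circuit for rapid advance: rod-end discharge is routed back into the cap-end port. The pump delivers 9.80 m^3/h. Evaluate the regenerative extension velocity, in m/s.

In regeneration the rod-end outflow joins the pump flow into the cap end, so the net volume the pump must supply per unit advance equals the rod cross-section area.
Rod cross-section A_rod = π/4 × (93.1 mm)² = 6808 mm^2
v = Q_pump / A_rod

v ≈ 0.400 m/s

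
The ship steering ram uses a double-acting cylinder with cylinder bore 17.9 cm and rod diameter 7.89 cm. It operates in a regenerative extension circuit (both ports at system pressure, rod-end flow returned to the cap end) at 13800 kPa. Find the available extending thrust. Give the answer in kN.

F ≈ 67.5 kN

With equal pressure on both faces, forces on the annular region cancel; the net push is pressure × rod cross-section.
Rod cross-section A_rod = π/4 × (7.89 cm)² = 48.89 cm^2
F = P × A_rod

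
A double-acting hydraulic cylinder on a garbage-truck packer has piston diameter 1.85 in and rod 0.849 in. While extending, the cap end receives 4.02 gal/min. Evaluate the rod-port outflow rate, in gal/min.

Q_out ≈ 3.17 gal/min

Cap-side area A_cap = π/4 × (1.85 in)² = 2.688 in^2
Rod-side annular area A_ann = π/4 × (1.85² − 0.849²) = 2.122 in^2
Piston speed v = Q_in/A_cap; rod-end outflow Q_out = v × A_ann = Q_in × A_ann/A_cap.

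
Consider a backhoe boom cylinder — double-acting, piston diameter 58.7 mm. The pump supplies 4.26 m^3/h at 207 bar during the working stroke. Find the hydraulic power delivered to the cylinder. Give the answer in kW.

Hydraulic power = P × Q

W ≈ 24.5 kW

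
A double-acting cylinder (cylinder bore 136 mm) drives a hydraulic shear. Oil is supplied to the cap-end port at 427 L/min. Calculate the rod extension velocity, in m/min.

Cap-side area A_cap = π/4 × (136 mm)² = 14530 mm^2
v = Q / A

v ≈ 29.4 m/min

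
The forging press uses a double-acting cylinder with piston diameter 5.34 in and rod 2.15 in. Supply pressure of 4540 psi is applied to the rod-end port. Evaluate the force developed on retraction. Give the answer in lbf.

F ≈ 85200 lbf

Rod-side annular area A_ann = π/4 × (5.34² − 2.15²) = 18.77 in^2
On retraction the pressure acts on the annular area (bore minus rod).
F = P × A_ann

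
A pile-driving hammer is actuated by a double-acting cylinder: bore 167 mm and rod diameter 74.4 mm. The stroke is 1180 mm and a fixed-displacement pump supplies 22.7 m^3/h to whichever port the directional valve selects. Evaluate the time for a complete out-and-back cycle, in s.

Cap-side area A_cap = π/4 × (167 mm)² = 21900 mm^2
Rod-side annular area A_ann = π/4 × (167² − 74.4²) = 17560 mm^2
t_ext = A_cap·L/Q = 4.099 s
t_ret = A_ann·L/Q = 3.285 s
t_cycle = t_ext + t_ret

t ≈ 7.38 s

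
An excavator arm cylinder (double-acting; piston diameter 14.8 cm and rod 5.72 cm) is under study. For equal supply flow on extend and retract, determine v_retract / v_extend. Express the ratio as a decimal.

v_ret/v_ext ≈ 1.18

Cap-side area A_cap = π/4 × (14.8 cm)² = 172.0 cm^2
Rod-side annular area A_ann = π/4 × (14.8² − 5.72²) = 146.3 cm^2
For equal Q, v ∝ 1/A, so v_ret/v_ext = A_cap/A_ann.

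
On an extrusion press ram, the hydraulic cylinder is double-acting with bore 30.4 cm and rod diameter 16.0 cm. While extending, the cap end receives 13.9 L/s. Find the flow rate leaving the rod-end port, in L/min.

Q_out ≈ 603 L/min

Cap-side area A_cap = π/4 × (30.4 cm)² = 725.8 cm^2
Rod-side annular area A_ann = π/4 × (30.4² − 16.0²) = 524.8 cm^2
Piston speed v = Q_in/A_cap; rod-end outflow Q_out = v × A_ann = Q_in × A_ann/A_cap.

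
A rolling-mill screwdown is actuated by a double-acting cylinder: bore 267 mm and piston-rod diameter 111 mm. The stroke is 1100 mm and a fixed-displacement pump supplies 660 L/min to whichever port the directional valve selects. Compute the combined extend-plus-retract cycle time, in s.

Cap-side area A_cap = π/4 × (267 mm)² = 55990 mm^2
Rod-side annular area A_ann = π/4 × (267² − 111²) = 46310 mm^2
t_ext = A_cap·L/Q = 5.599 s
t_ret = A_ann·L/Q = 4.631 s
t_cycle = t_ext + t_ret

t ≈ 10.2 s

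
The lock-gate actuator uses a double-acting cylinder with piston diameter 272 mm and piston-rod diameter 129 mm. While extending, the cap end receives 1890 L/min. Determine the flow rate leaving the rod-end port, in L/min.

Q_out ≈ 1460 L/min

Cap-side area A_cap = π/4 × (272 mm)² = 58110 mm^2
Rod-side annular area A_ann = π/4 × (272² − 129²) = 45040 mm^2
Piston speed v = Q_in/A_cap; rod-end outflow Q_out = v × A_ann = Q_in × A_ann/A_cap.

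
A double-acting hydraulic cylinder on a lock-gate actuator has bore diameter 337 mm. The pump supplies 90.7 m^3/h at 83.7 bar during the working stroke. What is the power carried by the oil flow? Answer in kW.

W ≈ 211 kW

Hydraulic power = P × Q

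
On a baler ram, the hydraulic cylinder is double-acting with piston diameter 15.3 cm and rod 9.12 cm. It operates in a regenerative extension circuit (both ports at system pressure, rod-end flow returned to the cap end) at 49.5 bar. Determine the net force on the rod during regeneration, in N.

F ≈ 32300 N

With equal pressure on both faces, forces on the annular region cancel; the net push is pressure × rod cross-section.
Rod cross-section A_rod = π/4 × (9.12 cm)² = 65.33 cm^2
F = P × A_rod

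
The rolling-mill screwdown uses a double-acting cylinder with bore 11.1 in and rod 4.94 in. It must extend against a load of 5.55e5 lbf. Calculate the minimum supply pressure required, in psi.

Cap-side area A_cap = π/4 × (11.1 in)² = 96.77 in^2
P = F / A = 5.55e5 lbf / A

P ≈ 5740 psi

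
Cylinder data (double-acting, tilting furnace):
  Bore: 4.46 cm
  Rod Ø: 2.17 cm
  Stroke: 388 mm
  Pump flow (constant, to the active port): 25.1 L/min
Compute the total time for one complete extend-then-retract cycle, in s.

Cap-side area A_cap = π/4 × (4.46 cm)² = 15.62 cm^2
Rod-side annular area A_ann = π/4 × (4.46² − 2.17²) = 11.92 cm^2
t_ext = A_cap·L/Q = 1.449 s
t_ret = A_ann·L/Q = 1.106 s
t_cycle = t_ext + t_ret

t ≈ 2.55 s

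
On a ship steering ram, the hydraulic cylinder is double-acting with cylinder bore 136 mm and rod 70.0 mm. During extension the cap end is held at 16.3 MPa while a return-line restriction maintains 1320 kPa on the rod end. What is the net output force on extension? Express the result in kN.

F ≈ 223 kN

Cap-side area A_cap = π/4 × (136 mm)² = 14530 mm^2
Rod-side annular area A_ann = π/4 × (136² − 70.0²) = 10680 mm^2
Net thrust = P_cap·A_cap − P_rod·A_ann = 236.8 kN − 14.10 kN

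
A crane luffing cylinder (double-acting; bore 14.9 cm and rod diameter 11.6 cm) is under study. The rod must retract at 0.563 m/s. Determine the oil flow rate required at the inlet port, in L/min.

Rod-side annular area A_ann = π/4 × (14.9² − 11.6²) = 68.68 cm^2
Q = A × v

Q ≈ 232 L/min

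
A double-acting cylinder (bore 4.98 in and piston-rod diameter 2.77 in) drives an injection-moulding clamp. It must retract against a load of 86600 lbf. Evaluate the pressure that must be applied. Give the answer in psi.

P ≈ 6440 psi

Rod-side annular area A_ann = π/4 × (4.98² − 2.77²) = 13.45 in^2
Retraction: pressure acts on the annular area.
P = F / A = 86600 lbf / A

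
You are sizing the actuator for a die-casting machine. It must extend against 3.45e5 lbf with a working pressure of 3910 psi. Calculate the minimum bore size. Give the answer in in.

D ≈ 10.6 in

Extension force acts on the full piston face: F = P × (π/4)D².
D = √(4F / (πP)) = √(4 × 3.45e5 lbf / (π × 3910 psi))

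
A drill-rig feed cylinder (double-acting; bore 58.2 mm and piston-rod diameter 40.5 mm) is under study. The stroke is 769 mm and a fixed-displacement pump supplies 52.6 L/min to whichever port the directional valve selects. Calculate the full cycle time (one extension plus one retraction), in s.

Cap-side area A_cap = π/4 × (58.2 mm)² = 2660 mm^2
Rod-side annular area A_ann = π/4 × (58.2² − 40.5²) = 1372 mm^2
t_ext = A_cap·L/Q = 2.334 s
t_ret = A_ann·L/Q = 1.204 s
t_cycle = t_ext + t_ret

t ≈ 3.54 s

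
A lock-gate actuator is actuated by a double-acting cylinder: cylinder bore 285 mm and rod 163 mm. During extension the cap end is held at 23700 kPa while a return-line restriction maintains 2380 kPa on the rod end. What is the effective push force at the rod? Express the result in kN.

Cap-side area A_cap = π/4 × (285 mm)² = 63790 mm^2
Rod-side annular area A_ann = π/4 × (285² − 163²) = 42930 mm^2
Net thrust = P_cap·A_cap − P_rod·A_ann = 1512 kN − 102.2 kN

F ≈ 1410 kN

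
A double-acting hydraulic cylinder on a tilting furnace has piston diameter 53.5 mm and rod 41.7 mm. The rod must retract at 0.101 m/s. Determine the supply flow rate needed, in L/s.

Q ≈ 0.0891 L/s

Rod-side annular area A_ann = π/4 × (53.5² − 41.7²) = 882.3 mm^2
Q = A × v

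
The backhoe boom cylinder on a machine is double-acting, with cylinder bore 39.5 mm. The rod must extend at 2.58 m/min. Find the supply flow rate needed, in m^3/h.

Q ≈ 0.190 m^3/h

Cap-side area A_cap = π/4 × (39.5 mm)² = 1225 mm^2
Q = A × v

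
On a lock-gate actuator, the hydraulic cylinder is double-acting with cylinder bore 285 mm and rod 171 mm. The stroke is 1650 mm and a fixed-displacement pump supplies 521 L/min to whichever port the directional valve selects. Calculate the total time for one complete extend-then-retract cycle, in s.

t ≈ 19.9 s

Cap-side area A_cap = π/4 × (285 mm)² = 63790 mm^2
Rod-side annular area A_ann = π/4 × (285² − 171²) = 40830 mm^2
t_ext = A_cap·L/Q = 12.12 s
t_ret = A_ann·L/Q = 7.758 s
t_cycle = t_ext + t_ret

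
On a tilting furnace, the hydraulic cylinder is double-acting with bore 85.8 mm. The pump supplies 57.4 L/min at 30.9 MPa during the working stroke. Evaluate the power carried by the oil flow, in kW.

Hydraulic power = P × Q

W ≈ 29.6 kW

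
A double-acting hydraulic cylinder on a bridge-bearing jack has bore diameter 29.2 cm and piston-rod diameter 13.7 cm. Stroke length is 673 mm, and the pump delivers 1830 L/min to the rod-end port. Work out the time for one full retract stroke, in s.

t ≈ 1.15 s

Rod-side annular area A_ann = π/4 × (29.2² − 13.7²) = 522.3 cm^2
Swept volume V = A × L; t = V / Q = A·L / Q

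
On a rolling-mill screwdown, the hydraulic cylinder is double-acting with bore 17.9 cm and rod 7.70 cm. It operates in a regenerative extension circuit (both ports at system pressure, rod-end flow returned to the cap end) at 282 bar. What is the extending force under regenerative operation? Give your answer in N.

With equal pressure on both faces, forces on the annular region cancel; the net push is pressure × rod cross-section.
Rod cross-section A_rod = π/4 × (7.70 cm)² = 46.57 cm^2
F = P × A_rod

F ≈ 1.31e5 N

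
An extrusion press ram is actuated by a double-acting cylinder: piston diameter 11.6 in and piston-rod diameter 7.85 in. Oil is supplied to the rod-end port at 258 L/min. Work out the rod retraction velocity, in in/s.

v ≈ 4.58 in/s

Rod-side annular area A_ann = π/4 × (11.6² − 7.85²) = 57.28 in^2
Flow into the rod-end port fills the annular volume.
v = Q / A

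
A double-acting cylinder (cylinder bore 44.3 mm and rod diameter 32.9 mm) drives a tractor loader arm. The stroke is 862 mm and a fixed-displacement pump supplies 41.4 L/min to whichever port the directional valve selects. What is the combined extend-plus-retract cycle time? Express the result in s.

t ≈ 2.79 s

Cap-side area A_cap = π/4 × (44.3 mm)² = 1541 mm^2
Rod-side annular area A_ann = π/4 × (44.3² − 32.9²) = 691.2 mm^2
t_ext = A_cap·L/Q = 1.926 s
t_ret = A_ann·L/Q = 0.8635 s
t_cycle = t_ext + t_ret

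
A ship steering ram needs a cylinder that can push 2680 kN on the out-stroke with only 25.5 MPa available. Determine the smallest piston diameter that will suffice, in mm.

Extension force acts on the full piston face: F = P × (π/4)D².
D = √(4F / (πP)) = √(4 × 2680 kN / (π × 25.5 MPa))

D ≈ 366 mm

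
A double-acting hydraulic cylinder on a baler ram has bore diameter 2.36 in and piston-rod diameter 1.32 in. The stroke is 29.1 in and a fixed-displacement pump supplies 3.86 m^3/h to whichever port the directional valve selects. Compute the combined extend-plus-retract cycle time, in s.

t ≈ 3.28 s

Cap-side area A_cap = π/4 × (2.36 in)² = 4.374 in^2
Rod-side annular area A_ann = π/4 × (2.36² − 1.32²) = 3.006 in^2
t_ext = A_cap·L/Q = 1.945 s
t_ret = A_ann·L/Q = 1.337 s
t_cycle = t_ext + t_ret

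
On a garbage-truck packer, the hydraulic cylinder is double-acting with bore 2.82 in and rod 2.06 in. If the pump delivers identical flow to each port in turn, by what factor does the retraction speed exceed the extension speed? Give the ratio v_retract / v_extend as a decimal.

Cap-side area A_cap = π/4 × (2.82 in)² = 6.246 in^2
Rod-side annular area A_ann = π/4 × (2.82² − 2.06²) = 2.913 in^2
For equal Q, v ∝ 1/A, so v_ret/v_ext = A_cap/A_ann.

v_ret/v_ext ≈ 2.14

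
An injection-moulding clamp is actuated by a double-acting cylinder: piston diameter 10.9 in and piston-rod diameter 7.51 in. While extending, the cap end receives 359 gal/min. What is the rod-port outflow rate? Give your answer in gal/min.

Q_out ≈ 189 gal/min

Cap-side area A_cap = π/4 × (10.9 in)² = 93.31 in^2
Rod-side annular area A_ann = π/4 × (10.9² − 7.51²) = 49.02 in^2
Piston speed v = Q_in/A_cap; rod-end outflow Q_out = v × A_ann = Q_in × A_ann/A_cap.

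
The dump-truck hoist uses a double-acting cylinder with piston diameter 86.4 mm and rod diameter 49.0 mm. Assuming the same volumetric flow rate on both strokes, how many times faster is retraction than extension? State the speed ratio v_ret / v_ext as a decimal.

v_ret/v_ext ≈ 1.47

Cap-side area A_cap = π/4 × (86.4 mm)² = 5863 mm^2
Rod-side annular area A_ann = π/4 × (86.4² − 49.0²) = 3977 mm^2
For equal Q, v ∝ 1/A, so v_ret/v_ext = A_cap/A_ann.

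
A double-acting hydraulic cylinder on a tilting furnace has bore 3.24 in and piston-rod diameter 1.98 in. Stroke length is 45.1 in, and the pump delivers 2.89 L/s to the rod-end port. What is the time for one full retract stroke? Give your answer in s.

t ≈ 1.32 s

Rod-side annular area A_ann = π/4 × (3.24² − 1.98²) = 5.166 in^2
Swept volume V = A × L; t = V / Q = A·L / Q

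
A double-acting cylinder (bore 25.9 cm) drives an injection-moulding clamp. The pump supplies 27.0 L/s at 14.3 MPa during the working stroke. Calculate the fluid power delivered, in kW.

W ≈ 386 kW

Hydraulic power = P × Q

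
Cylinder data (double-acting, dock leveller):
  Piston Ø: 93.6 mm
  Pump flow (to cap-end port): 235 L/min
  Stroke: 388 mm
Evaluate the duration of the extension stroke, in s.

Cap-side area A_cap = π/4 × (93.6 mm)² = 6881 mm^2
Swept volume V = A × L; t = V / Q = A·L / Q

t ≈ 0.682 s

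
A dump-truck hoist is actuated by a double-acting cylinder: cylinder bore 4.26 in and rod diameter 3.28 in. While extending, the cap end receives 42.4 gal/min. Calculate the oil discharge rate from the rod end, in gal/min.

Q_out ≈ 17.3 gal/min

Cap-side area A_cap = π/4 × (4.26 in)² = 14.25 in^2
Rod-side annular area A_ann = π/4 × (4.26² − 3.28²) = 5.803 in^2
Piston speed v = Q_in/A_cap; rod-end outflow Q_out = v × A_ann = Q_in × A_ann/A_cap.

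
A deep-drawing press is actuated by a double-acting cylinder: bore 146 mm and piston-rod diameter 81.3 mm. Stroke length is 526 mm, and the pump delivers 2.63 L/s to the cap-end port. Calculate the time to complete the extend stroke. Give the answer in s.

Cap-side area A_cap = π/4 × (146 mm)² = 16740 mm^2
Swept volume V = A × L; t = V / Q = A·L / Q

t ≈ 3.35 s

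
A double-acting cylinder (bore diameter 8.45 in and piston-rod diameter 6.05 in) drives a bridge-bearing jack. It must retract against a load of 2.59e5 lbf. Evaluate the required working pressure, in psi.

P ≈ 9480 psi

Rod-side annular area A_ann = π/4 × (8.45² − 6.05²) = 27.33 in^2
Retraction: pressure acts on the annular area.
P = F / A = 2.59e5 lbf / A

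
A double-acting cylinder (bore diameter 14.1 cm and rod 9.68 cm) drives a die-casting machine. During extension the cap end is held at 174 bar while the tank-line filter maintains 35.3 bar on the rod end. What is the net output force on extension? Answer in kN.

Cap-side area A_cap = π/4 × (14.1 cm)² = 156.1 cm^2
Rod-side annular area A_ann = π/4 × (14.1² − 9.68²) = 82.55 cm^2
Net thrust = P_cap·A_cap − P_rod·A_ann = 271.7 kN − 29.14 kN

F ≈ 243 kN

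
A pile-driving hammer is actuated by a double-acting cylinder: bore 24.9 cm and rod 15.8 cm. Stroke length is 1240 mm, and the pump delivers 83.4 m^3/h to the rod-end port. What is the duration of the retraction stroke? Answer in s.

t ≈ 1.56 s

Rod-side annular area A_ann = π/4 × (24.9² − 15.8²) = 290.9 cm^2
Swept volume V = A × L; t = V / Q = A·L / Q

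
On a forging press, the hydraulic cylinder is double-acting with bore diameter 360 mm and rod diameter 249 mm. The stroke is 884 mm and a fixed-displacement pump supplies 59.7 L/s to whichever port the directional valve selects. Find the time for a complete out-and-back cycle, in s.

t ≈ 2.29 s

Cap-side area A_cap = π/4 × (360 mm)² = 1.018e5 mm^2
Rod-side annular area A_ann = π/4 × (360² − 249²) = 53090 mm^2
t_ext = A_cap·L/Q = 1.507 s
t_ret = A_ann·L/Q = 0.7862 s
t_cycle = t_ext + t_ret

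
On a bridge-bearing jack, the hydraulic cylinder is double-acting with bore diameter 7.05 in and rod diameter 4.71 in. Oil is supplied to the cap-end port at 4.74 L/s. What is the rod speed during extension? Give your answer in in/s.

Cap-side area A_cap = π/4 × (7.05 in)² = 39.04 in^2
v = Q / A

v ≈ 7.41 in/s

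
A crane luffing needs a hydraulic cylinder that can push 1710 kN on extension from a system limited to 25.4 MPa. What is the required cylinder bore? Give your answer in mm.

Extension force acts on the full piston face: F = P × (π/4)D².
D = √(4F / (πP)) = √(4 × 1710 kN / (π × 25.4 MPa))

D ≈ 293 mm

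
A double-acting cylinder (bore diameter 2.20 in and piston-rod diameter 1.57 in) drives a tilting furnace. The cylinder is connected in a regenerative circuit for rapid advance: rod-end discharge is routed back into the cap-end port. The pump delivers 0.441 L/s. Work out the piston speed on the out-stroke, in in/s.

v ≈ 13.9 in/s

In regeneration the rod-end outflow joins the pump flow into the cap end, so the net volume the pump must supply per unit advance equals the rod cross-section area.
Rod cross-section A_rod = π/4 × (1.57 in)² = 1.936 in^2
v = Q_pump / A_rod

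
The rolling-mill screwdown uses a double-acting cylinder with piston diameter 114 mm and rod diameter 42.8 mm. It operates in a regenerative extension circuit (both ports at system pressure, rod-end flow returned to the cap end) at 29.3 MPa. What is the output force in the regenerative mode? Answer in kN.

F ≈ 42.2 kN

With equal pressure on both faces, forces on the annular region cancel; the net push is pressure × rod cross-section.
Rod cross-section A_rod = π/4 × (42.8 mm)² = 1439 mm^2
F = P × A_rod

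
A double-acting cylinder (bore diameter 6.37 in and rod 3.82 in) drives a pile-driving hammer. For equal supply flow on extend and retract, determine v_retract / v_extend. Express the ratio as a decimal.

v_ret/v_ext ≈ 1.56

Cap-side area A_cap = π/4 × (6.37 in)² = 31.87 in^2
Rod-side annular area A_ann = π/4 × (6.37² − 3.82²) = 20.41 in^2
For equal Q, v ∝ 1/A, so v_ret/v_ext = A_cap/A_ann.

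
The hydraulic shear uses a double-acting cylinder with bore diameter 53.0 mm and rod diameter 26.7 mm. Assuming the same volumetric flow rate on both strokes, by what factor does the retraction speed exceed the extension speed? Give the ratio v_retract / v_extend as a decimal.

Cap-side area A_cap = π/4 × (53.0 mm)² = 2206 mm^2
Rod-side annular area A_ann = π/4 × (53.0² − 26.7²) = 1646 mm^2
For equal Q, v ∝ 1/A, so v_ret/v_ext = A_cap/A_ann.

v_ret/v_ext ≈ 1.34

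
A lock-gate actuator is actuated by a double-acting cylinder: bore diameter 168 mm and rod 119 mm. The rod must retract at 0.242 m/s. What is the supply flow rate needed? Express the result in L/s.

Q ≈ 2.67 L/s

Rod-side annular area A_ann = π/4 × (168² − 119²) = 11050 mm^2
Q = A × v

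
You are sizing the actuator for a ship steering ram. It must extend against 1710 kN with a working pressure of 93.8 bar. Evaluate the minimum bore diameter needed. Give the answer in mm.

D ≈ 482 mm

Extension force acts on the full piston face: F = P × (π/4)D².
D = √(4F / (πP)) = √(4 × 1710 kN / (π × 93.8 bar))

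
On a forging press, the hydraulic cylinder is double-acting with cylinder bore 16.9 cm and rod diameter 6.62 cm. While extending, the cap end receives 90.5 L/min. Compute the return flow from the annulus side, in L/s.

Cap-side area A_cap = π/4 × (16.9 cm)² = 224.3 cm^2
Rod-side annular area A_ann = π/4 × (16.9² − 6.62²) = 189.9 cm^2
Piston speed v = Q_in/A_cap; rod-end outflow Q_out = v × A_ann = Q_in × A_ann/A_cap.

Q_out ≈ 1.28 L/s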